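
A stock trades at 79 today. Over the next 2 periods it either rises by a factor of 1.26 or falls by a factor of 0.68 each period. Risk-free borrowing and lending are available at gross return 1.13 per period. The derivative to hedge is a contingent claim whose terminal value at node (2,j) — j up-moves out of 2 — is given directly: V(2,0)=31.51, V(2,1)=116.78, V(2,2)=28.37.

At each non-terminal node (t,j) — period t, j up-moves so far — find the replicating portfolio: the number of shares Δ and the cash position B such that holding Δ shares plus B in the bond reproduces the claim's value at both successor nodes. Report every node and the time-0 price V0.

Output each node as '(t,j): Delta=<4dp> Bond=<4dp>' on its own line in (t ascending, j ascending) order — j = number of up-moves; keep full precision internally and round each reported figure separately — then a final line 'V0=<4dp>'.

(0,0): Delta=-0.9557 Bond=121.9209
(1,0): Delta=2.7367 Bond=-60.5856
(1,1): Delta=-1.5314 Bond=195.0735
V0=46.4224

Risk-neutral probability p* = (R−d)/(u−d) = (1.13−0.68)/(1.26−0.68) = 0.7759.
At expiry t=2: V(2,0)=31.5100, V(2,1)=116.7800, V(2,2)=28.3700
(1,0): S=53.7200. Δ = (V_up−V_dn)/(S_up−S_dn) = (116.7800−31.5100)/(67.6872−36.5296) = 2.7367. V = [p*·116.7800 + (1−p*)·31.5100]/1.13 = 86.4316. B = V − Δ·S = -60.5856.
(1,1): S=99.5400. Δ = (V_up−V_dn)/(S_up−S_dn) = (28.3700−116.7800)/(125.4204−67.6872) = -1.5314. V = [p*·28.3700 + (1−p*)·116.7800]/1.13 = 42.6425. B = V − Δ·S = 195.0735.
(0,0): S=79.0000. Δ = (V_up−V_dn)/(S_up−S_dn) = (42.6425−86.4316)/(99.5400−53.7200) = -0.9557. V = [p*·42.6425 + (1−p*)·86.4316]/1.13 = 46.4224. B = V − Δ·S = 121.9209.
The time-0 hedge costs 46.4224, which is the no-arbitrage price.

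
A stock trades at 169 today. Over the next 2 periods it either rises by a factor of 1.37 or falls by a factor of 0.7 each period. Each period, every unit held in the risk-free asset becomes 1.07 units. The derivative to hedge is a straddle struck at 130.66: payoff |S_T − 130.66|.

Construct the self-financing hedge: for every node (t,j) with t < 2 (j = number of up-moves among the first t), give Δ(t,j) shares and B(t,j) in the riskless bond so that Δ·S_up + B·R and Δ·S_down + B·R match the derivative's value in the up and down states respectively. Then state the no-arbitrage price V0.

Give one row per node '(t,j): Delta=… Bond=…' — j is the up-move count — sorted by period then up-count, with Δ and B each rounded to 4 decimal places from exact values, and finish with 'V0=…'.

(0,0): Delta=0.6463 Bond=-37.5926
(1,0): Delta=-0.2074 Bond=60.7711
(1,1): Delta=1.0000 Bond=-122.1121
V0=71.6351

Under the risk-neutral measure, an up-move has probability p* = (R−d)/(u−d) = 0.5522 and values discount at R = 1.07.
Terminal payoffs: V(2,0)=47.8500, V(2,1)=31.4110, V(2,2)=186.5361
Node (1,0) S=118.3000: V=(p*·31.4110+(1−p*)·47.8500)/1.07=36.2353; Δ=(31.4110−47.8500)/(162.0710−82.8100)=-0.2074; B=V−Δ·S=60.7711
Node (1,1) S=231.5300: V=(p*·186.5361+(1−p*)·31.4110)/1.07=109.4179; Δ=(186.5361−31.4110)/(317.1961−162.0710)=1.0000; B=V−Δ·S=-122.1121
Node (0,0) S=169.0000: V=(p*·109.4179+(1−p*)·36.2353)/1.07=71.6351; Δ=(109.4179−36.2353)/(231.5300−118.3000)=0.6463; B=V−Δ·S=-37.5926
Root portfolio cost Δ·169+B reproduces V0=71.6351.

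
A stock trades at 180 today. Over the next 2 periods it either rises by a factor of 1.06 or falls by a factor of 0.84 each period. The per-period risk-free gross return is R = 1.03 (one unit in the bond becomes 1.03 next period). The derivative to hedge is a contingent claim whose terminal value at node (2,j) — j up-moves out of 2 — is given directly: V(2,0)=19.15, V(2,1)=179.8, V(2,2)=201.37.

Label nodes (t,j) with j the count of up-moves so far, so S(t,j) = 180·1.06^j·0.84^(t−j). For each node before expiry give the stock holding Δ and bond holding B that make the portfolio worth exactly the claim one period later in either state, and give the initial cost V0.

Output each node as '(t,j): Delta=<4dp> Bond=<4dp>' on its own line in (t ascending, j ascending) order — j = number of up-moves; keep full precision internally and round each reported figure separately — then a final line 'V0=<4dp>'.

(0,0): Delta=0.9938 Bond=2.9423
(1,0): Delta=4.8295 Bond=-576.9329
(1,1): Delta=0.5139 Bond=94.6037
V0=181.8278

Under the risk-neutral measure, an up-move has probability p* = (R−d)/(u−d) = 0.8636 and values discount at R = 1.03.
Terminal payoffs: V(2,0)=19.1500, V(2,1)=179.8000, V(2,2)=201.3700
Node (1,0) S=151.2000: V=(p*·179.8000+(1−p*)·19.1500)/1.03=153.2944; Δ=(179.8000−19.1500)/(160.2720−127.0080)=4.8295; B=V−Δ·S=-576.9329
Node (1,1) S=190.8000: V=(p*·201.3700+(1−p*)·179.8000)/1.03=192.6492; Δ=(201.3700−179.8000)/(202.2480−160.2720)=0.5139; B=V−Δ·S=94.6037
Node (0,0) S=180.0000: V=(p*·192.6492+(1−p*)·153.2944)/1.03=181.8278; Δ=(192.6492−153.2944)/(190.8000−151.2000)=0.9938; B=V−Δ·S=2.9423
Self-financing check: at every node Δ·S+B equals the discounted successor values.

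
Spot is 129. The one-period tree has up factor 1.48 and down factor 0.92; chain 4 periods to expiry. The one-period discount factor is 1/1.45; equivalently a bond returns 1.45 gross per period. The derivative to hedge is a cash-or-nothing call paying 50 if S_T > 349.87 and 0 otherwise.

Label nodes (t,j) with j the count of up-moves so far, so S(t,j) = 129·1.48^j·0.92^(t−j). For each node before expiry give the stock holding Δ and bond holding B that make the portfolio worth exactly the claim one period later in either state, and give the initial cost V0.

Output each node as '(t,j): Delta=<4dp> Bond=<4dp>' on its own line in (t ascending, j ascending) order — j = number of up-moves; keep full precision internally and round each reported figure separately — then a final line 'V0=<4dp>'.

(0,0): Delta=0.0327 Bond=6.9137
(1,0): Delta=0.3205 Bond=-24.1347
(1,1): Delta=0.0226 Bond=11.9584
(2,0): Delta=0.0000 Bond=0.0000
(2,1): Delta=0.3318 Bond=-36.9761
(2,2): Delta=0.0117 Bond=20.4142
(3,0): Delta=0.0000 Bond=0.0000
(3,1): Delta=0.0000 Bond=0.0000
(3,2): Delta=0.3435 Bond=-56.6502
(3,3): Delta=0.0000 Bond=34.4828
V0=11.1298

Risk-neutral probability p* = (R−d)/(u−d) = (1.45−0.92)/(1.48−0.92) = 0.9464.
At expiry t=4: V(4,0)=0.0000, V(4,1)=0.0000, V(4,2)=0.0000, V(4,3)=50.0000, V(4,4)=50.0000
  t=3,j=0: stock 100.4508 → up 148.6671 (V=0.0000), down 92.4147 (V=0.0000). Price 0.0000; hedge Δ=0.0000, bond B=0.0000.
  t=3,j=1: stock 161.5947 → up 239.1601 (V=0.0000), down 148.6671 (V=0.0000). Price 0.0000; hedge Δ=0.0000, bond B=0.0000.
  t=3,j=2: stock 259.9567 → up 384.7359 (V=50.0000), down 239.1601 (V=0.0000). Price 32.6355; hedge Δ=0.3435, bond B=-56.6502.
  t=3,j=3: stock 418.1912 → up 618.9229 (V=50.0000), down 384.7359 (V=50.0000). Price 34.4828; hedge Δ=0.0000, bond B=34.4828.
  t=2,j=0: stock 109.1856 → up 161.5947 (V=0.0000), down 100.4508 (V=0.0000). Price 0.0000; hedge Δ=0.0000, bond B=0.0000.
  t=2,j=1: stock 175.6464 → up 259.9567 (V=32.6355), down 161.5947 (V=0.0000). Price 21.3015; hedge Δ=0.3318, bond B=-36.9761.
  t=2,j=2: stock 282.5616 → up 418.1912 (V=34.4828), down 259.9567 (V=32.6355). Price 23.7130; hedge Δ=0.0117, bond B=20.4142.
  t=1,j=0: stock 118.6800 → up 175.6464 (V=21.3015), down 109.1856 (V=0.0000). Price 13.9037; hedge Δ=0.3205, bond B=-24.1347.
  t=1,j=1: stock 190.9200 → up 282.5616 (V=23.7130), down 175.6464 (V=21.3015). Price 16.2647; hedge Δ=0.0226, bond B=11.9584.
  t=0,j=0: stock 129.0000 → up 190.9200 (V=16.2647), down 118.6800 (V=13.9037). Price 11.1298; hedge Δ=0.0327, bond B=6.9137.
Root portfolio cost Δ·129+B reproduces V0=11.1298.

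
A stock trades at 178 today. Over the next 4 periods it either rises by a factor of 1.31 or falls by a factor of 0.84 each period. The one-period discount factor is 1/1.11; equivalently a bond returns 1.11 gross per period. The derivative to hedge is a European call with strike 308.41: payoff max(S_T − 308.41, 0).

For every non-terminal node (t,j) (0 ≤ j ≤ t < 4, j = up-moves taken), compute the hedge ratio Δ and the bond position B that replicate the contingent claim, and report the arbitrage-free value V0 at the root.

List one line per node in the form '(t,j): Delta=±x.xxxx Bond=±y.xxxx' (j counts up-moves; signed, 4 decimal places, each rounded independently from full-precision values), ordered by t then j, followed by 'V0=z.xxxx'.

(0,0): Delta=0.4137 Bond=-52.2666
(1,0): Delta=0.1057 Bond=-11.9566
(1,1): Delta=0.5600 Bond=-92.1338
(2,0): Delta=0.0000 Bond=0.0000
(2,1): Delta=0.1559 Bond=-23.1029
(2,2): Delta=0.7520 Bond=-160.9098
(3,0): Delta=0.0000 Bond=0.0000
(3,1): Delta=0.0000 Bond=0.0000
(3,2): Delta=0.2299 Bond=-44.6399
(3,3): Delta=1.0000 Bond=-277.8468
V0=21.3752

The replicating-portfolio and risk-neutral prices coincide; use p* = (1.11−0.84)/(1.31−0.84) = 0.5745 for the latter.
At expiry t=4: V(4,0)=0.0000, V(4,1)=0.0000, V(4,2)=0.0000, V(4,3)=27.7246, V(4,4)=215.7999
(3,0): S=105.5013. Δ = (V_up−V_dn)/(S_up−S_dn) = (0.0000−0.0000)/(138.2067−88.6211) = 0.0000. V = [p*·0.0000 + (1−p*)·0.0000]/1.11 = 0.0000. B = V − Δ·S = 0.0000.
(3,1): S=164.5318. Δ = (V_up−V_dn)/(S_up−S_dn) = (0.0000−0.0000)/(215.5367−138.2067) = 0.0000. V = [p*·0.0000 + (1−p*)·0.0000]/1.11 = 0.0000. B = V − Δ·S = 0.0000.
(3,2): S=256.5913. Δ = (V_up−V_dn)/(S_up−S_dn) = (27.7246−0.0000)/(336.1346−215.5367) = 0.2299. V = [p*·27.7246 + (1−p*)·0.0000]/1.11 = 14.3485. B = V − Δ·S = -44.6399.
(3,3): S=400.1602. Δ = (V_up−V_dn)/(S_up−S_dn) = (215.7999−27.7246)/(524.2099−336.1346) = 1.0000. V = [p*·215.7999 + (1−p*)·27.7246]/1.11 = 122.3134. B = V − Δ·S = -277.8468.
(2,0): S=125.5968. Δ = (V_up−V_dn)/(S_up−S_dn) = (0.0000−0.0000)/(164.5318−105.5013) = 0.0000. V = [p*·0.0000 + (1−p*)·0.0000]/1.11 = 0.0000. B = V − Δ·S = 0.0000.
(2,1): S=195.8712. Δ = (V_up−V_dn)/(S_up−S_dn) = (14.3485−0.0000)/(256.5913−164.5318) = 0.1559. V = [p*·14.3485 + (1−p*)·0.0000]/1.11 = 7.4259. B = V − Δ·S = -23.1029.
(2,2): S=305.4658. Δ = (V_up−V_dn)/(S_up−S_dn) = (122.3134−14.3485)/(400.1602−256.5913) = 0.7520. V = [p*·122.3134 + (1−p*)·14.3485]/1.11 = 68.8026. B = V − Δ·S = -160.9098.
(1,0): S=149.5200. Δ = (V_up−V_dn)/(S_up−S_dn) = (7.4259−0.0000)/(195.8712−125.5968) = 0.1057. V = [p*·7.4259 + (1−p*)·0.0000]/1.11 = 3.8432. B = V − Δ·S = -11.9566.
(1,1): S=233.1800. Δ = (V_up−V_dn)/(S_up−S_dn) = (68.8026−7.4259)/(305.4658−195.8712) = 0.5600. V = [p*·68.8026 + (1−p*)·7.4259]/1.11 = 38.4548. B = V − Δ·S = -92.1338.
(0,0): S=178.0000. Δ = (V_up−V_dn)/(S_up−S_dn) = (38.4548−3.8432)/(233.1800−149.5200) = 0.4137. V = [p*·38.4548 + (1−p*)·3.8432]/1.11 = 21.3752. B = V − Δ·S = -52.2666.
Each (Δ,B) replicates both successor values, so the strategy is self-financing and V0 is arbitrage-free.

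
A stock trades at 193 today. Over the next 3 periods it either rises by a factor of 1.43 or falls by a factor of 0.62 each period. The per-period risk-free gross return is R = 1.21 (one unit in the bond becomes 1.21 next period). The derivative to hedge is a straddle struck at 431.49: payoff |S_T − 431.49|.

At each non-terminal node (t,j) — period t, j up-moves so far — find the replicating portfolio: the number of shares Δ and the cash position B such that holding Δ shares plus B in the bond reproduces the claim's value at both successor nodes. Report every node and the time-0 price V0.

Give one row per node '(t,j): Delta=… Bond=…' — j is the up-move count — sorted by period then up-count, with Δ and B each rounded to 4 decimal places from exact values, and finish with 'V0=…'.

Under the risk-neutral measure, an up-move has probability p* = (R−d)/(u−d) = 0.7284 and values discount at R = 1.21.
Payoff layer (t=3): V(3,0)=385.4927, V(3,1)=325.3994, V(3,2)=186.7973, V(3,3)=132.8820
(2,0): S=74.1892. Δ = (V_up−V_dn)/(S_up−S_dn) = (325.3994−385.4927)/(106.0906−45.9973) = -1.0000. V = [p*·325.3994 + (1−p*)·385.4927]/1.21 = 282.4141. B = V − Δ·S = 356.6033.
(2,1): S=171.1138. Δ = (V_up−V_dn)/(S_up−S_dn) = (186.7973−325.3994)/(244.6927−106.0906) = -1.0000. V = [p*·186.7973 + (1−p*)·325.3994]/1.21 = 185.4895. B = V − Δ·S = 356.6033.
(2,2): S=394.6657. Δ = (V_up−V_dn)/(S_up−S_dn) = (132.8820−186.7973)/(564.3720−244.6927) = -0.1687. V = [p*·132.8820 + (1−p*)·186.7973]/1.21 = 121.9220. B = V − Δ·S = 188.4841.
(1,0): S=119.6600. Δ = (V_up−V_dn)/(S_up−S_dn) = (185.4895−282.4141)/(171.1138−74.1892) = -1.0000. V = [p*·185.4895 + (1−p*)·282.4141]/1.21 = 175.0535. B = V − Δ·S = 294.7135.
(1,1): S=275.9900. Δ = (V_up−V_dn)/(S_up−S_dn) = (121.9220−185.4895)/(394.6657−171.1138) = -0.2844. V = [p*·121.9220 + (1−p*)·185.4895]/1.21 = 115.0308. B = V − Δ·S = 193.5092.
(0,0): S=193.0000. Δ = (V_up−V_dn)/(S_up−S_dn) = (115.0308−175.0535)/(275.9900−119.6600) = -0.3839. V = [p*·115.0308 + (1−p*)·175.0535]/1.21 = 108.5399. B = V − Δ·S = 182.6420.
Each (Δ,B) replicates both successor values, so the strategy is self-financing and V0 is arbitrage-free.

(0,0): Delta=-0.3839 Bond=182.6420
(1,0): Delta=-1.0000 Bond=294.7135
(1,1): Delta=-0.2844 Bond=193.5092
(2,0): Delta=-1.0000 Bond=356.6033
(2,1): Delta=-1.0000 Bond=356.6033
(2,2): Delta=-0.1687 Bond=188.4841
V0=108.5399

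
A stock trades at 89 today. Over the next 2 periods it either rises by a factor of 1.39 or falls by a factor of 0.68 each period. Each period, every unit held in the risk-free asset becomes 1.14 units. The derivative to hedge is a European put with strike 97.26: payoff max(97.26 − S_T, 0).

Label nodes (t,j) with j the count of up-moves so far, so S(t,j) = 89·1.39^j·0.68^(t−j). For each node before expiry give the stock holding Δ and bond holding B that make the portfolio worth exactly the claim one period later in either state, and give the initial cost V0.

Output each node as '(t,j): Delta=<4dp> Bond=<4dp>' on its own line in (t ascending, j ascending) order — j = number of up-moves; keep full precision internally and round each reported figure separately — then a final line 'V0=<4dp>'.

Risk-neutral probability p* = (R−d)/(u−d) = (1.14−0.68)/(1.39−0.68) = 0.6479.
At expiry t=2: V(2,0)=56.1064, V(2,1)=13.1372, V(2,2)=0.0000
Node (1,0) S=60.5200: V=(p*·13.1372+(1−p*)·56.1064)/1.14=24.7958; Δ=(13.1372−56.1064)/(84.1228−41.1536)=-1.0000; B=V−Δ·S=85.3158
Node (1,1) S=123.7100: V=(p*·0.0000+(1−p*)·13.1372)/1.14=4.0577; Δ=(0.0000−13.1372)/(171.9569−84.1228)=-0.1496; B=V−Δ·S=22.5608
Node (0,0) S=89.0000: V=(p*·4.0577+(1−p*)·24.7958)/1.14=9.9648; Δ=(4.0577−24.7958)/(123.7100−60.5200)=-0.3282; B=V−Δ·S=39.1734
Check: Δ(0,0)·S0 + B(0,0) = 9.9648 = V0.

(0,0): Delta=-0.3282 Bond=39.1734
(1,0): Delta=-1.0000 Bond=85.3158
(1,1): Delta=-0.1496 Bond=22.5608
V0=9.9648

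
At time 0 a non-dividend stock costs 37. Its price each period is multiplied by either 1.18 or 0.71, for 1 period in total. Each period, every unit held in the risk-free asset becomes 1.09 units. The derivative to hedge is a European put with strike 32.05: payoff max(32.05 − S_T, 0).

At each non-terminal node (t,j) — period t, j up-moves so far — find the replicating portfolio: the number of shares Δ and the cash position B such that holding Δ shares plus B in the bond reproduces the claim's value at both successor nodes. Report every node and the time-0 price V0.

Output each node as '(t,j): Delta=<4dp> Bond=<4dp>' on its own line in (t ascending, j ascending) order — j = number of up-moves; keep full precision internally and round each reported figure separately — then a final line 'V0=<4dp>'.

(0,0): Delta=-0.3324 Bond=13.3133
V0=1.0154

No-arbitrage ⇒ martingale measure with p* = (R−d)/(u−d) = 0.8085.
Terminal values V(1,·): V(1,0)=5.7800, V(1,1)=0.0000
  t=0,j=0: stock 37.0000 → up 43.6600 (V=0.0000), down 26.2700 (V=5.7800). Price 1.0154; hedge Δ=-0.3324, bond B=13.3133.
The time-0 hedge costs 1.0154, which is the no-arbitrage price.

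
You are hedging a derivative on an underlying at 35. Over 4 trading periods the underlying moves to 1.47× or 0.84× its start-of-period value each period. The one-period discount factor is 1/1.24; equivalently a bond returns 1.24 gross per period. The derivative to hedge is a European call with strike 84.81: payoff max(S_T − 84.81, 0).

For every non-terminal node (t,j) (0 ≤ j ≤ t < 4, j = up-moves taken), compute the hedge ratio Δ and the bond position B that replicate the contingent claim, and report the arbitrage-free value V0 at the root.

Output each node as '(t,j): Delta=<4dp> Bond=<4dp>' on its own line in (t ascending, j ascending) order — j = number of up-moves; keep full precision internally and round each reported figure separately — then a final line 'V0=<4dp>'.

Risk-neutral probability p* = (R−d)/(u−d) = (1.24−0.84)/(1.47−0.84) = 0.6349.
Terminal values V(4,·): V(4,0)=0.0000, V(4,1)=0.0000, V(4,2)=0.0000, V(4,3)=8.5798, V(4,4)=78.6221
  t=3,j=0: stock 20.7446 → up 30.4946 (V=0.0000), down 17.4255 (V=0.0000). Price 0.0000; hedge Δ=0.0000, bond B=0.0000.
  t=3,j=1: stock 36.3031 → up 53.3656 (V=0.0000), down 30.4946 (V=0.0000). Price 0.0000; hedge Δ=0.0000, bond B=0.0000.
  t=3,j=2: stock 63.5305 → up 93.3898 (V=8.5798), down 53.3656 (V=0.0000). Price 4.3931; hedge Δ=0.2144, bond B=-9.2256.
  t=3,j=3: stock 111.1783 → up 163.4321 (V=78.6221), down 93.3898 (V=8.5798). Price 42.7831; hedge Δ=1.0000, bond B=-68.3952.
  t=2,j=0: stock 24.6960 → up 36.3031 (V=0.0000), down 20.7446 (V=0.0000). Price 0.0000; hedge Δ=0.0000, bond B=0.0000.
  t=2,j=1: stock 43.2180 → up 63.5305 (V=4.3931), down 36.3031 (V=0.0000). Price 2.2494; hedge Δ=0.1613, bond B=-4.7238.
  t=2,j=2: stock 75.6315 → up 111.1783 (V=42.7831), down 63.5305 (V=4.3931). Price 23.1998; hedge Δ=0.8057, bond B=-37.7367.
  t=1,j=0: stock 29.4000 → up 43.2180 (V=2.2494), down 24.6960 (V=0.0000). Price 1.1518; hedge Δ=0.1214, bond B=-2.4187.
  t=1,j=1: stock 51.4500 → up 75.6315 (V=23.1998), down 43.2180 (V=2.2494). Price 12.5413; hedge Δ=0.6463, bond B=-20.7132.
  t=0,j=0: stock 35.0000 → up 51.4500 (V=12.5413), down 29.4000 (V=1.1518). Price 6.7607; hedge Δ=0.5165, bond B=-11.3180.
Self-financing check: at every node Δ·S+B equals the discounted successor values.

(0,0): Delta=0.5165 Bond=-11.3180
(1,0): Delta=0.1214 Bond=-2.4187
(1,1): Delta=0.6463 Bond=-20.7132
(2,0): Delta=0.0000 Bond=0.0000
(2,1): Delta=0.1613 Bond=-4.7238
(2,2): Delta=0.8057 Bond=-37.7367
(3,0): Delta=0.0000 Bond=0.0000
(3,1): Delta=0.0000 Bond=0.0000
(3,2): Delta=0.2144 Bond=-9.2256
(3,3): Delta=1.0000 Bond=-68.3952
V0=6.7607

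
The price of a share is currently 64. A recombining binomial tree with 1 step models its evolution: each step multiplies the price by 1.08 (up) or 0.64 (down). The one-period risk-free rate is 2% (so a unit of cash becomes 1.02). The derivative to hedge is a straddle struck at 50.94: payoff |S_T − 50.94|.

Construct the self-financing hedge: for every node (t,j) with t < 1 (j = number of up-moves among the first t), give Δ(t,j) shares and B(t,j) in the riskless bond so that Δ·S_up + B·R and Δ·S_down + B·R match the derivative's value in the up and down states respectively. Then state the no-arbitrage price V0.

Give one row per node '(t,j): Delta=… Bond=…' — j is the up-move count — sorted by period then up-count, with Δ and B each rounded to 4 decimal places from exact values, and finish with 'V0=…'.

Risk-neutral probability p* = (R−d)/(u−d) = (1.02−0.64)/(1.08−0.64) = 0.8636.
Terminal values V(1,·): V(1,0)=9.9800, V(1,1)=18.1800
  t=0,j=0: stock 64.0000 → up 69.1200 (V=18.1800), down 40.9600 (V=9.9800). Price 16.7273; hedge Δ=0.2912, bond B=-1.9091.
Self-financing check: at every node Δ·S+B equals the discounted successor values.

(0,0): Delta=0.2912 Bond=-1.9091
V0=16.7273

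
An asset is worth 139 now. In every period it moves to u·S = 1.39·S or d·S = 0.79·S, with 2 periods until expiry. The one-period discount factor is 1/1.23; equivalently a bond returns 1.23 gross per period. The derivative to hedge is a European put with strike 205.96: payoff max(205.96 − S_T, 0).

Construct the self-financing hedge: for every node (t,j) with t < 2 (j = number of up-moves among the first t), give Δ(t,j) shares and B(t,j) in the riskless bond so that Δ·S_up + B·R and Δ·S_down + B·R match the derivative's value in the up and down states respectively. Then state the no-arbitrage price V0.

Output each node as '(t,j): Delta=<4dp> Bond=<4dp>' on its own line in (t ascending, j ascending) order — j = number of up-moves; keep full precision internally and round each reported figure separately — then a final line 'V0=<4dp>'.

The replicating-portfolio and risk-neutral prices coincide; use p* = (1.23−0.79)/(1.39−0.79) = 0.7333 for the latter.
At expiry t=2: V(2,0)=119.2101, V(2,1)=53.3241, V(2,2)=0.0000
(1,0): S=109.8100. Δ = (V_up−V_dn)/(S_up−S_dn) = (53.3241−119.2101)/(152.6359−86.7499) = -1.0000. V = [p*·53.3241 + (1−p*)·119.2101]/1.23 = 57.6372. B = V − Δ·S = 167.4472.
(1,1): S=193.2100. Δ = (V_up−V_dn)/(S_up−S_dn) = (0.0000−53.3241)/(268.5619−152.6359) = -0.4600. V = [p*·0.0000 + (1−p*)·53.3241]/1.23 = 11.5608. B = V − Δ·S = 100.4343.
(0,0): S=139.0000. Δ = (V_up−V_dn)/(S_up−S_dn) = (11.5608−57.6372)/(193.2100−109.8100) = -0.5525. V = [p*·11.5608 + (1−p*)·57.6372]/1.23 = 19.3885. B = V − Δ·S = 96.1824.
Root portfolio cost Δ·139+B reproduces V0=19.3885.

(0,0): Delta=-0.5525 Bond=96.1824
(1,0): Delta=-1.0000 Bond=167.4472
(1,1): Delta=-0.4600 Bond=100.4343
V0=19.3885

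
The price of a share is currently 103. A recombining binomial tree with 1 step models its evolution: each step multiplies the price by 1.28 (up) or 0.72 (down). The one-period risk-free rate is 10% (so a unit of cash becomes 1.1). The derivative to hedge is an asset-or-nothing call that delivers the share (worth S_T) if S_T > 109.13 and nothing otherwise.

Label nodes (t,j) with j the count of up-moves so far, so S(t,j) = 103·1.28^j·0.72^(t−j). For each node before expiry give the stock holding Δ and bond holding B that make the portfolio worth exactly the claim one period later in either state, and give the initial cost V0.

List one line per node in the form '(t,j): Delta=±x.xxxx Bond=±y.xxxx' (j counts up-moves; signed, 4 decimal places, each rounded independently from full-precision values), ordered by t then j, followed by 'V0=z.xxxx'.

The replicating-portfolio and risk-neutral prices coincide; use p* = (1.1−0.72)/(1.28−0.72) = 0.6786 for the latter.
Terminal values V(1,·): V(1,0)=0.0000, V(1,1)=131.8400
Node (0,0) S=103.0000: V=(p*·131.8400+(1−p*)·0.0000)/1.1=81.3299; Δ=(131.8400−0.0000)/(131.8400−74.1600)=2.2857; B=V−Δ·S=-154.0987
Check: Δ(0,0)·S0 + B(0,0) = 81.3299 = V0.

(0,0): Delta=2.2857 Bond=-154.0987
V0=81.3299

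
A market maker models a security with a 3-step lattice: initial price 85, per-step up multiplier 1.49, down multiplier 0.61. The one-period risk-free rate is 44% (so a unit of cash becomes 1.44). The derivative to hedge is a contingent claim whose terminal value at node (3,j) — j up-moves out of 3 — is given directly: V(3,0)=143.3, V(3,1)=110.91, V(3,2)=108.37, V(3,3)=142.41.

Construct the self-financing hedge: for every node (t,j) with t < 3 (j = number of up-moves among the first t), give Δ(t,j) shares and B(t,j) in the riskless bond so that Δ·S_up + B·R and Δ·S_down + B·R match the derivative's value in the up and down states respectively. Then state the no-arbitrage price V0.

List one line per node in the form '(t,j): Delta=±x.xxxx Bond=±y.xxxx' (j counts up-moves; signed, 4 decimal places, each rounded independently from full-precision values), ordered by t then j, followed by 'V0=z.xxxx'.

(0,0): Delta=0.1928 Bond=29.4795
(1,0): Delta=-0.0645 Bond=55.7903
(1,1): Delta=0.1991 Bond=41.6470
(2,0): Delta=-1.1637 Bond=115.1057
(2,1): Delta=-0.0374 Bond=78.2435
(2,2): Delta=0.2050 Bond=58.8709
V0=45.8679

The replicating-portfolio and risk-neutral prices coincide; use p* = (1.44−0.61)/(1.49−0.61) = 0.9432 for the latter.
Terminal payoffs: V(3,0)=143.3000, V(3,1)=110.9100, V(3,2)=108.3700, V(3,3)=142.4100
(2,0): S=31.6285. Δ = (V_up−V_dn)/(S_up−S_dn) = (110.9100−143.3000)/(47.1265−19.2934) = -1.1637. V = [p*·110.9100 + (1−p*)·143.3000]/1.44 = 78.2988. B = V − Δ·S = 115.1057.
(2,1): S=77.2565. Δ = (V_up−V_dn)/(S_up−S_dn) = (108.3700−110.9100)/(115.1122−47.1265) = -0.0374. V = [p*·108.3700 + (1−p*)·110.9100]/1.44 = 75.3572. B = V − Δ·S = 78.2435.
(2,2): S=188.7085. Δ = (V_up−V_dn)/(S_up−S_dn) = (142.4100−108.3700)/(281.1757−115.1122) = 0.2050. V = [p*·142.4100 + (1−p*)·108.3700]/1.44 = 97.5527. B = V − Δ·S = 58.8709.
(1,0): S=51.8500. Δ = (V_up−V_dn)/(S_up−S_dn) = (75.3572−78.2988)/(77.2565−31.6285) = -0.0645. V = [p*·75.3572 + (1−p*)·78.2988]/1.44 = 52.4474. B = V − Δ·S = 55.7903.
(1,1): S=126.6500. Δ = (V_up−V_dn)/(S_up−S_dn) = (97.5527−75.3572)/(188.7085−77.2565) = 0.1991. V = [p*·97.5527 + (1−p*)·75.3572]/1.44 = 66.8692. B = V − Δ·S = 41.6470.
(0,0): S=85.0000. Δ = (V_up−V_dn)/(S_up−S_dn) = (66.8692−52.4474)/(126.6500−51.8500) = 0.1928. V = [p*·66.8692 + (1−p*)·52.4474]/1.44 = 45.8679. B = V − Δ·S = 29.4795.
Self-financing check: at every node Δ·S+B equals the discounted successor values.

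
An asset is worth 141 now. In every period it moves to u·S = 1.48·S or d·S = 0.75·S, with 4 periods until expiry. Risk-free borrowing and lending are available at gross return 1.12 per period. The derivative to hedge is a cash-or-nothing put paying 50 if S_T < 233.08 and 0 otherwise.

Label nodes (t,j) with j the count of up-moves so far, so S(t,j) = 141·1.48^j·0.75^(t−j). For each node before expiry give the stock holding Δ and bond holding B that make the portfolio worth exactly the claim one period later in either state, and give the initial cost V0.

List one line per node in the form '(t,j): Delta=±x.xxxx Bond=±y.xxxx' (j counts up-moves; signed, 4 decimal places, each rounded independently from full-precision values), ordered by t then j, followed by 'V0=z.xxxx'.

No-arbitrage ⇒ martingale measure with p* = (R−d)/(u−d) = 0.5068.
Payoff layer (t=4): V(4,0)=50.0000, V(4,1)=50.0000, V(4,2)=50.0000, V(4,3)=0.0000, V(4,4)=0.0000
Node (3,0) S=59.4844: V=(p*·50.0000+(1−p*)·50.0000)/1.12=44.6429; Δ=(50.0000−50.0000)/(88.0369−44.6133)=0.0000; B=V−Δ·S=44.6429
Node (3,1) S=117.3825: V=(p*·50.0000+(1−p*)·50.0000)/1.12=44.6429; Δ=(50.0000−50.0000)/(173.7261−88.0369)=0.0000; B=V−Δ·S=44.6429
Node (3,2) S=231.6348: V=(p*·0.0000+(1−p*)·50.0000)/1.12=22.0157; Δ=(0.0000−50.0000)/(342.8195−173.7261)=-0.2957; B=V−Δ·S=90.5088
Node (3,3) S=457.0927: V=(p*·0.0000+(1−p*)·0.0000)/1.12=0.0000; Δ=(0.0000−0.0000)/(676.4972−342.8195)=0.0000; B=V−Δ·S=0.0000
Node (2,0) S=79.3125: V=(p*·44.6429+(1−p*)·44.6429)/1.12=39.8597; Δ=(44.6429−44.6429)/(117.3825−59.4844)=0.0000; B=V−Δ·S=39.8597
Node (2,1) S=156.5100: V=(p*·22.0157+(1−p*)·44.6429)/1.12=29.6199; Δ=(22.0157−44.6429)/(231.6348−117.3825)=-0.1980; B=V−Δ·S=60.6161
Node (2,2) S=308.8464: V=(p*·0.0000+(1−p*)·22.0157)/1.12=9.6938; Δ=(0.0000−22.0157)/(457.0927−231.6348)=-0.0976; B=V−Δ·S=39.8522
Node (1,0) S=105.7500: V=(p*·29.6199+(1−p*)·39.8597)/1.12=30.9550; Δ=(29.6199−39.8597)/(156.5100−79.3125)=-0.1326; B=V−Δ·S=44.9822
Node (1,1) S=208.6800: V=(p*·9.6938+(1−p*)·29.6199)/1.12=17.4289; Δ=(9.6938−29.6199)/(308.8464−156.5100)=-0.1308; B=V−Δ·S=44.7249
Node (0,0) S=141.0000: V=(p*·17.4289+(1−p*)·30.9550)/1.12=21.5173; Δ=(17.4289−30.9550)/(208.6800−105.7500)=-0.1314; B=V−Δ·S=40.0462
Each (Δ,B) replicates both successor values, so the strategy is self-financing and V0 is arbitrage-free.

(0,0): Delta=-0.1314 Bond=40.0462
(1,0): Delta=-0.1326 Bond=44.9822
(1,1): Delta=-0.1308 Bond=44.7249
(2,0): Delta=0.0000 Bond=39.8597
(2,1): Delta=-0.1980 Bond=60.6161
(2,2): Delta=-0.0976 Bond=39.8522
(3,0): Delta=0.0000 Bond=44.6429
(3,1): Delta=0.0000 Bond=44.6429
(3,2): Delta=-0.2957 Bond=90.5088
(3,3): Delta=0.0000 Bond=0.0000
V0=21.5173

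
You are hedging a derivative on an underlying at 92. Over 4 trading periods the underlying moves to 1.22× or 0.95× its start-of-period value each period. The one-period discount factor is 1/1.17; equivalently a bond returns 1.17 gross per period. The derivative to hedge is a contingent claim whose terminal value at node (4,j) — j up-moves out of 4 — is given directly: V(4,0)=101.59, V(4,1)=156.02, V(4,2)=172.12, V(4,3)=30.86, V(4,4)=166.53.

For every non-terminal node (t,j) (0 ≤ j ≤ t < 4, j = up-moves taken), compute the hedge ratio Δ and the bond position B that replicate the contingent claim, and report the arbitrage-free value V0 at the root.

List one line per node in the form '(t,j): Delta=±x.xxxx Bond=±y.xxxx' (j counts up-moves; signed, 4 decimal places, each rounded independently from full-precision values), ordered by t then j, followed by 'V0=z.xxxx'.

(0,0): Delta=0.5778 Bond=6.9521
(1,0): Delta=-2.6951 Bond=294.1825
(1,1): Delta=1.1570 Bond=-56.8771
(2,0): Delta=0.8844 Bond=46.9846
(2,1): Delta=-3.3286 Bond=411.7410
(2,2): Delta=1.9508 Bond=-175.2479
(3,0): Delta=2.5557 Bond=-76.8572
(3,1): Delta=0.5887 Bond=84.9332
(3,2): Delta=-4.0218 Bond=571.9196
(3,3): Delta=3.0078 Bond=-381.6217
V0=60.1070

Since d<R<u, set p* = (R−d)/(u−d) = 0.8148; price each node as the discounted p*-expectation of its children.
Terminal payoffs: V(4,0)=101.5900, V(4,1)=156.0200, V(4,2)=172.1200, V(4,3)=30.8600, V(4,4)=166.5300
  t=3,j=0: stock 78.8785 → up 96.2318 (V=156.0200), down 74.9346 (V=101.5900). Price 124.7354; hedge Δ=2.5557, bond B=-76.8572.
  t=3,j=1: stock 101.2966 → up 123.5819 (V=172.1200), down 96.2318 (V=156.0200). Price 144.5628; hedge Δ=0.5887, bond B=84.9332.
  t=3,j=2: stock 130.0862 → up 158.7051 (V=30.8600), down 123.5819 (V=172.1200). Price 48.7344; hedge Δ=-4.0218, bond B=571.9196.
  t=3,j=3: stock 167.0580 → up 203.8108 (V=166.5300), down 158.7051 (V=30.8600). Price 120.8598; hedge Δ=3.0078, bond B=-381.6217.
  t=2,j=0: stock 83.0300 → up 101.2966 (V=144.5628), down 78.8785 (V=124.7354). Price 120.4197; hedge Δ=0.8844, bond B=46.9846.
  t=2,j=1: stock 106.6280 → up 130.0862 (V=48.7344), down 101.2966 (V=144.5628). Price 56.8209; hedge Δ=-3.3286, bond B=411.7410.
  t=2,j=2: stock 136.9328 → up 167.0580 (V=120.8598), down 130.0862 (V=48.7344). Price 91.8831; hedge Δ=1.9508, bond B=-175.2479.
  t=1,j=0: stock 87.4000 → up 106.6280 (V=56.8209), down 83.0300 (V=120.4197). Price 58.6311; hedge Δ=-2.6951, bond B=294.1825.
  t=1,j=1: stock 112.2400 → up 136.9328 (V=91.8831), down 106.6280 (V=56.8209). Price 72.9830; hedge Δ=1.1570, bond B=-56.8771.
  t=0,j=0: stock 92.0000 → up 112.2400 (V=72.9830), down 87.4000 (V=58.6311). Price 60.1070; hedge Δ=0.5778, bond B=6.9521.
Self-financing check: at every node Δ·S+B equals the discounted successor values.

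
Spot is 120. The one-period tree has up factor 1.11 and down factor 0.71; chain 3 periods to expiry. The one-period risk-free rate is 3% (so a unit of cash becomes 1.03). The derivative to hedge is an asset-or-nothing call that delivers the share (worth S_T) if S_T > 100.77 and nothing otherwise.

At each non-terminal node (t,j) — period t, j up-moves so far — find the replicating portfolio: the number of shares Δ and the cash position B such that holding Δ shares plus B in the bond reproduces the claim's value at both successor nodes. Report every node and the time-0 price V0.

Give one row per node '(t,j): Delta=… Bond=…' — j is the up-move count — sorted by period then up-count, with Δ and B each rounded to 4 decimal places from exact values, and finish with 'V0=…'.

No-arbitrage ⇒ martingale measure with p* = (R−d)/(u−d) = 0.8000.
Terminal payoffs: V(3,0)=0.0000, V(3,1)=0.0000, V(3,2)=104.9749, V(3,3)=164.1157
Node (2,0) S=60.4920: V=(p*·0.0000+(1−p*)·0.0000)/1.03=0.0000; Δ=(0.0000−0.0000)/(67.1461−42.9493)=0.0000; B=V−Δ·S=0.0000
Node (2,1) S=94.5720: V=(p*·104.9749+(1−p*)·0.0000)/1.03=81.5339; Δ=(104.9749−0.0000)/(104.9749−67.1461)=2.7750; B=V−Δ·S=-180.9034
Node (2,2) S=147.8520: V=(p*·164.1157+(1−p*)·104.9749)/1.03=147.8520; Δ=(164.1157−104.9749)/(164.1157−104.9749)=1.0000; B=V−Δ·S=0.0000
Node (1,0) S=85.2000: V=(p*·81.5339+(1−p*)·0.0000)/1.03=63.3273; Δ=(81.5339−0.0000)/(94.5720−60.4920)=2.3924; B=V−Δ·S=-140.5075
Node (1,1) S=133.2000: V=(p*·147.8520+(1−p*)·81.5339)/1.03=130.6683; Δ=(147.8520−81.5339)/(147.8520−94.5720)=1.2447; B=V−Δ·S=-35.1269
Node (0,0) S=120.0000: V=(p*·130.6683+(1−p*)·63.3273)/1.03=113.7865; Δ=(130.6683−63.3273)/(133.2000−85.2000)=1.4029; B=V−Δ·S=-54.5660
Root portfolio cost Δ·120+B reproduces V0=113.7865.

(0,0): Delta=1.4029 Bond=-54.5660
(1,0): Delta=2.3924 Bond=-140.5075
(1,1): Delta=1.2447 Bond=-35.1269
(2,0): Delta=0.0000 Bond=0.0000
(2,1): Delta=2.7750 Bond=-180.9034
(2,2): Delta=1.0000 Bond=0.0000
V0=113.7865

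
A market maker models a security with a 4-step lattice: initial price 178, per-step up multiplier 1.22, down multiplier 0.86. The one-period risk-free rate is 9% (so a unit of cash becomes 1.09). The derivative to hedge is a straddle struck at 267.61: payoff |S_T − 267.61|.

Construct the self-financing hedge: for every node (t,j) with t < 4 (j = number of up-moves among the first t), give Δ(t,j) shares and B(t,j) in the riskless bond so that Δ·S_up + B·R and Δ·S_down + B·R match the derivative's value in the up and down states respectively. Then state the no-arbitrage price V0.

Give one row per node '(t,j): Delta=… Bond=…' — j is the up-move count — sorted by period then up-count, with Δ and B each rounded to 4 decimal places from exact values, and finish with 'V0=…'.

(0,0): Delta=-0.1583 Bond=75.1973
(1,0): Delta=-0.8708 Bond=191.0428
(1,1): Delta=0.1256 Bond=20.3124
(2,0): Delta=-1.0000 Bond=225.2420
(2,1): Delta=-0.8194 Bond=198.6250
(2,2): Delta=0.5021 Bond=-77.6116
(3,0): Delta=-1.0000 Bond=245.5138
(3,1): Delta=-1.0000 Bond=245.5138
(3,2): Delta=-0.7474 Bond=200.1029
(3,3): Delta=1.0000 Bond=-245.5138
V0=47.0245

No-arbitrage ⇒ martingale measure with p* = (R−d)/(u−d) = 0.6389.
Terminal values V(4,·): V(4,0)=170.2425, V(4,1)=129.4841, V(4,2)=71.6639, V(4,3)=10.3600, V(4,4)=126.7196
Node (3,0) S=113.2180: V=(p*·129.4841+(1−p*)·170.2425)/1.09=132.2958; Δ=(129.4841−170.2425)/(138.1259−97.3675)=-1.0000; B=V−Δ·S=245.5138
Node (3,1) S=160.6115: V=(p*·71.6639+(1−p*)·129.4841)/1.09=84.9022; Δ=(71.6639−129.4841)/(195.9461−138.1259)=-1.0000; B=V−Δ·S=245.5138
Node (3,2) S=227.8443: V=(p*·10.3600+(1−p*)·71.6639)/1.09=29.8143; Δ=(10.3600−71.6639)/(277.9700−195.9461)=-0.7474; B=V−Δ·S=200.1029
Node (3,3) S=323.2209: V=(p*·126.7196+(1−p*)·10.3600)/1.09=77.7072; Δ=(126.7196−10.3600)/(394.3296−277.9700)=1.0000; B=V−Δ·S=-245.5138
Node (2,0) S=131.6488: V=(p*·84.9022+(1−p*)·132.2958)/1.09=93.5932; Δ=(84.9022−132.2958)/(160.6115−113.2180)=-1.0000; B=V−Δ·S=225.2420
Node (2,1) S=186.7576: V=(p*·29.8143+(1−p*)·84.9022)/1.09=45.6029; Δ=(29.8143−84.9022)/(227.8443−160.6115)=-0.8194; B=V−Δ·S=198.6250
Node (2,2) S=264.9352: V=(p*·77.7072+(1−p*)·29.8143)/1.09=55.4243; Δ=(77.7072−29.8143)/(323.2209−227.8443)=0.5021; B=V−Δ·S=-77.6116
Node (1,0) S=153.0800: V=(p*·45.6029+(1−p*)·93.5932)/1.09=57.7364; Δ=(45.6029−93.5932)/(186.7576−131.6488)=-0.8708; B=V−Δ·S=191.0428
Node (1,1) S=217.1600: V=(p*·55.4243+(1−p*)·45.6029)/1.09=47.5942; Δ=(55.4243−45.6029)/(264.9352−186.7576)=0.1256; B=V−Δ·S=20.3124
Node (0,0) S=178.0000: V=(p*·47.5942+(1−p*)·57.7364)/1.09=47.0245; Δ=(47.5942−57.7364)/(217.1600−153.0800)=-0.1583; B=V−Δ·S=75.1973
Self-financing check: at every node Δ·S+B equals the discounted successor values.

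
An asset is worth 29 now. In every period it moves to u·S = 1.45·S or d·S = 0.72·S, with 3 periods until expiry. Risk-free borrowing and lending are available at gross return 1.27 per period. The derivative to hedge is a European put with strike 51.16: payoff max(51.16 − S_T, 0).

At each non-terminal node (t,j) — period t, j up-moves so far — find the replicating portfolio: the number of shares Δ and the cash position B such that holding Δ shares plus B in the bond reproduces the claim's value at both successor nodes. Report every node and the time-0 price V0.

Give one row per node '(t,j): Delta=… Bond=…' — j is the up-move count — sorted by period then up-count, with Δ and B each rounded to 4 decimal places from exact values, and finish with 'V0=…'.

The replicating-portfolio and risk-neutral prices coincide; use p* = (1.27−0.72)/(1.45−0.72) = 0.7534 for the latter.
Terminal values V(3,·): V(3,0)=40.3358, V(3,1)=29.3613, V(3,2)=7.2598, V(3,3)=0.0000
Node (2,0) S=15.0336: V=(p*·29.3613+(1−p*)·40.3358)/1.27=25.2499; Δ=(29.3613−40.3358)/(21.7987−10.8242)=-1.0000; B=V−Δ·S=40.2835
Node (2,1) S=30.2760: V=(p*·7.2598+(1−p*)·29.3613)/1.27=10.0075; Δ=(7.2598−29.3613)/(43.9002−21.7987)=-1.0000; B=V−Δ·S=40.2835
Node (2,2) S=60.9725: V=(p*·0.0000+(1−p*)·7.2598)/1.27=1.4095; Δ=(0.0000−7.2598)/(88.4101−43.9002)=-0.1631; B=V−Δ·S=11.3544
Node (1,0) S=20.8800: V=(p*·10.0075+(1−p*)·25.2499)/1.27=10.8393; Δ=(10.0075−25.2499)/(30.2760−15.0336)=-1.0000; B=V−Δ·S=31.7193
Node (1,1) S=42.0500: V=(p*·1.4095+(1−p*)·10.0075)/1.27=2.7792; Δ=(1.4095−10.0075)/(60.9725−30.2760)=-0.2801; B=V−Δ·S=14.5572
Node (0,0) S=29.0000: V=(p*·2.7792+(1−p*)·10.8393)/1.27=3.7532; Δ=(2.7792−10.8393)/(42.0500−20.8800)=-0.3807; B=V−Δ·S=14.7944
Self-financing check: at every node Δ·S+B equals the discounted successor values.

(0,0): Delta=-0.3807 Bond=14.7944
(1,0): Delta=-1.0000 Bond=31.7193
(1,1): Delta=-0.2801 Bond=14.5572
(2,0): Delta=-1.0000 Bond=40.2835
(2,1): Delta=-1.0000 Bond=40.2835
(2,2): Delta=-0.1631 Bond=11.3544
V0=3.7532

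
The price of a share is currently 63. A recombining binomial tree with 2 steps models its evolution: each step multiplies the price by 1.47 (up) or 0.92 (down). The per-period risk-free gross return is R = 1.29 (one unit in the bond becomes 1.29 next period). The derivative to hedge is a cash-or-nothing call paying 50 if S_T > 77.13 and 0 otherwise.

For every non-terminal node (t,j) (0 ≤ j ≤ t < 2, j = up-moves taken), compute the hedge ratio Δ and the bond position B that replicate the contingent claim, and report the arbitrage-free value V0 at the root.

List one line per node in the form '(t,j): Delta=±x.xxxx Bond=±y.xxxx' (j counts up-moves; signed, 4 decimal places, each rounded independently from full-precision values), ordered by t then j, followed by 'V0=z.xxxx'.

(0,0): Delta=0.3661 Bond=3.7645
(1,0): Delta=1.5685 Bond=-64.8344
(1,1): Delta=0.0000 Bond=38.7597
V0=26.8281

No-arbitrage ⇒ martingale measure with p* = (R−d)/(u−d) = 0.6727.
Payoff layer (t=2): V(2,0)=0.0000, V(2,1)=50.0000, V(2,2)=50.0000
Node (1,0) S=57.9600: V=(p*·50.0000+(1−p*)·0.0000)/1.29=26.0747; Δ=(50.0000−0.0000)/(85.2012−53.3232)=1.5685; B=V−Δ·S=-64.8344
Node (1,1) S=92.6100: V=(p*·50.0000+(1−p*)·50.0000)/1.29=38.7597; Δ=(50.0000−50.0000)/(136.1367−85.2012)=0.0000; B=V−Δ·S=38.7597
Node (0,0) S=63.0000: V=(p*·38.7597+(1−p*)·26.0747)/1.29=26.8281; Δ=(38.7597−26.0747)/(92.6100−57.9600)=0.3661; B=V−Δ·S=3.7645
The time-0 hedge costs 26.8281, which is the no-arbitrage price.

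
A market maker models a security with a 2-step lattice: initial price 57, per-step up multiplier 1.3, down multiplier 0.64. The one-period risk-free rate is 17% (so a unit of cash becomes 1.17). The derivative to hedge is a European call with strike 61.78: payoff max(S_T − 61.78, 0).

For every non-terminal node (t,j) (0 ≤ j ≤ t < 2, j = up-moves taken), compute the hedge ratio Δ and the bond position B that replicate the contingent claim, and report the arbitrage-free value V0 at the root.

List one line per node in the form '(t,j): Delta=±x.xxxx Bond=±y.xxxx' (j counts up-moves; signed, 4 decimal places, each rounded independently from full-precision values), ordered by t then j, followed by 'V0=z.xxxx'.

Risk-neutral probability p* = (R−d)/(u−d) = (1.17−0.64)/(1.3−0.64) = 0.8030.
Terminal values V(2,·): V(2,0)=0.0000, V(2,1)=0.0000, V(2,2)=34.5500
  t=1,j=0: stock 36.4800 → up 47.4240 (V=0.0000), down 23.3472 (V=0.0000). Price 0.0000; hedge Δ=0.0000, bond B=0.0000.
  t=1,j=1: stock 74.1000 → up 96.3300 (V=34.5500), down 47.4240 (V=0.0000). Price 23.7134; hedge Δ=0.7065, bond B=-28.6351.
  t=0,j=0: stock 57.0000 → up 74.1000 (V=23.7134), down 36.4800 (V=0.0000). Price 16.2757; hedge Δ=0.6303, bond B=-19.6537.
Self-financing check: at every node Δ·S+B equals the discounted successor values.

(0,0): Delta=0.6303 Bond=-19.6537
(1,0): Delta=0.0000 Bond=0.0000
(1,1): Delta=0.7065 Bond=-28.6351
V0=16.2757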